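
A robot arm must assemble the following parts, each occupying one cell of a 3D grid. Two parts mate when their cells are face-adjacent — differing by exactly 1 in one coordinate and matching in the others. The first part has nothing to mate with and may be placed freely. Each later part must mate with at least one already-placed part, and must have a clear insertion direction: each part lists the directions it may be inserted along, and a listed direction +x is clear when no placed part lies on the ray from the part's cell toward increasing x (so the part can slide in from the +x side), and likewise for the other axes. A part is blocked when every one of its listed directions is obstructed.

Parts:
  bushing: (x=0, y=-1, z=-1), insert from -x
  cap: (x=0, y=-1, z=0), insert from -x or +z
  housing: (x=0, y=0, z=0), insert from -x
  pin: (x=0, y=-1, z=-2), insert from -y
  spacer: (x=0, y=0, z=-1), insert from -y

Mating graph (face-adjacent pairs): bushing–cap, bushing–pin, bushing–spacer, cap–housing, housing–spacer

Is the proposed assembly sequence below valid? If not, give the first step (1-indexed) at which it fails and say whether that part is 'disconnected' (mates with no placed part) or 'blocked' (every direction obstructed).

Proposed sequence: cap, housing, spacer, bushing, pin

Valid

1. cap@(0, -1, 0) [-x clear] — {cap}
2. housing@(0, 0, 0) [-x clear] — {cap, housing}
3. spacer@(0, 0, -1) [-y clear] — {cap, housing, spacer}
4. bushing@(0, -1, -1) [-x clear] — {bushing, cap, housing, spacer}
5. pin@(0, -1, -2) [-y clear] — {bushing, cap, housing, pin, spacer}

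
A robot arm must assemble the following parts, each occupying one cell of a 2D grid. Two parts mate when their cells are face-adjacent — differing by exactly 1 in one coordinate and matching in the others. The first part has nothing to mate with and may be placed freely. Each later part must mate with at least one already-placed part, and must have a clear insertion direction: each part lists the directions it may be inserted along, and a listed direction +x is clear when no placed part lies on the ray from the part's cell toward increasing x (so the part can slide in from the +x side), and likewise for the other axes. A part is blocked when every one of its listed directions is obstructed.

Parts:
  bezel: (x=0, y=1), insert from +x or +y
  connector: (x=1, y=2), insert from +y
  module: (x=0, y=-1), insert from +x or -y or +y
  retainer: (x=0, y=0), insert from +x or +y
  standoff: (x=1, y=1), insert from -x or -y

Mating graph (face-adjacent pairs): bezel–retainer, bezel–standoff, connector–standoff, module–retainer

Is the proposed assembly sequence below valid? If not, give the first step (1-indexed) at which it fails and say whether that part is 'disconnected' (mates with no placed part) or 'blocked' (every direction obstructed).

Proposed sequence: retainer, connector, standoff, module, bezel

Invalid at step 2 (disconnected)

1. retainer@(0, 0) [+x clear] — {retainer}
2. connector@(1, 2) — no placed neighbour ⇒ disconnected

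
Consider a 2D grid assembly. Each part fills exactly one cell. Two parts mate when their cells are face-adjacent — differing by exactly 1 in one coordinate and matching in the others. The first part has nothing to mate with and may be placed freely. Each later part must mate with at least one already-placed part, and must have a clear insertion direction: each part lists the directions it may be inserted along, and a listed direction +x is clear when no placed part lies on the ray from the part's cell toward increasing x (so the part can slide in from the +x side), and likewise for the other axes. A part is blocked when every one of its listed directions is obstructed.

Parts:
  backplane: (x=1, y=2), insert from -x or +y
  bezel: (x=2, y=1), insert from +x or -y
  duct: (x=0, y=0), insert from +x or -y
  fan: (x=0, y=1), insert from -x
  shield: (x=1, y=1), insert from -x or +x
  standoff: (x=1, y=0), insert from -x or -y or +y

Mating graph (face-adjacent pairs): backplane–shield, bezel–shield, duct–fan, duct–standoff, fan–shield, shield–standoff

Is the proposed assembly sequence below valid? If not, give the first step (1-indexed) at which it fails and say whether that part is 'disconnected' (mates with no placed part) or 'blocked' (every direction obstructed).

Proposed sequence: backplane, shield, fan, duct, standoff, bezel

Valid

1. backplane@(1, 2) [-x clear] — {backplane}
2. shield@(1, 1) [-x clear] — {backplane, shield}
3. fan@(0, 1) [-x clear] — {backplane, fan, shield}
4. duct@(0, 0) [+x clear] — {backplane, duct, fan, shield}
5. standoff@(1, 0) [-y clear] — {backplane, duct, fan, shield, standoff}
6. bezel@(2, 1) [+x clear] — {backplane, bezel, duct, fan, shield, standoff}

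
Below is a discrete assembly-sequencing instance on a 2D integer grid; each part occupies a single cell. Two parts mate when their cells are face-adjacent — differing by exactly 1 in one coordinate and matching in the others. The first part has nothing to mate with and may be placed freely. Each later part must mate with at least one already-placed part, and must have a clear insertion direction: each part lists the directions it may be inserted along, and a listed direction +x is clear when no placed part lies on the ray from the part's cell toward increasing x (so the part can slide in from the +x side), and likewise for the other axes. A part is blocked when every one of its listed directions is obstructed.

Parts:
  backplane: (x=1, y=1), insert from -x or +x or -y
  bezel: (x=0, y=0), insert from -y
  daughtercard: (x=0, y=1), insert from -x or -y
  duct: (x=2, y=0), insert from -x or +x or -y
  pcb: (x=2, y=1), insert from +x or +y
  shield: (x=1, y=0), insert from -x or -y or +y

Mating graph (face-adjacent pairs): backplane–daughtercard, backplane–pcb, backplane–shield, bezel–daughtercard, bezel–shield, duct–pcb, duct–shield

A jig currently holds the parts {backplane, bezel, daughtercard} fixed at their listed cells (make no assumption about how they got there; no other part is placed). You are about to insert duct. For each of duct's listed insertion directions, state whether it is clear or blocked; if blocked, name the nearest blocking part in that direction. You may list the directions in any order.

-x: nearest on ray is bezel@(0, 0) ⇒ blocked
+x: ray from duct(2, 0) has no placed part ⇒ clear
-y: ray from duct(2, 0) has no placed part ⇒ clear

+x: clear; -x: blocked by bezel; -y: clear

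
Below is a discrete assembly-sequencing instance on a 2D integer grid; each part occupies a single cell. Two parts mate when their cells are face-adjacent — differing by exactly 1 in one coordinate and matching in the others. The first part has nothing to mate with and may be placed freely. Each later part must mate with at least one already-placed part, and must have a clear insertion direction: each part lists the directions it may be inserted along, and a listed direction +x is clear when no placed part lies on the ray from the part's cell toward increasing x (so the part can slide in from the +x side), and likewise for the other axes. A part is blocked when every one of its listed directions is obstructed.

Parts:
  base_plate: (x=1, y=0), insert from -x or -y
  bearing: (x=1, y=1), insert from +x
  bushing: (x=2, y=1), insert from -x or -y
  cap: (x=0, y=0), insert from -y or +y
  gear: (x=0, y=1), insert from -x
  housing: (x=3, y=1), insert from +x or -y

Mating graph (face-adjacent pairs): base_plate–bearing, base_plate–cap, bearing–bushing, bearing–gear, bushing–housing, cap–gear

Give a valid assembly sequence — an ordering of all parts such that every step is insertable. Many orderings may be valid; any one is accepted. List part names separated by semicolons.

1. gear@(0, 1) [-x clear] — {gear}
2. cap@(0, 0) [-y clear] — {cap, gear}
3. bearing@(1, 1) [+x clear] — {bearing, cap, gear}
4. bushing@(2, 1) [-y clear] — {bearing, bushing, cap, gear}
5. housing@(3, 1) [+x clear] — {bearing, bushing, cap, gear, housing}
6. base_plate@(1, 0) [-y clear] — {base_plate, bearing, bushing, cap, gear, housing}

gear; cap; bearing; bushing; housing; base_plate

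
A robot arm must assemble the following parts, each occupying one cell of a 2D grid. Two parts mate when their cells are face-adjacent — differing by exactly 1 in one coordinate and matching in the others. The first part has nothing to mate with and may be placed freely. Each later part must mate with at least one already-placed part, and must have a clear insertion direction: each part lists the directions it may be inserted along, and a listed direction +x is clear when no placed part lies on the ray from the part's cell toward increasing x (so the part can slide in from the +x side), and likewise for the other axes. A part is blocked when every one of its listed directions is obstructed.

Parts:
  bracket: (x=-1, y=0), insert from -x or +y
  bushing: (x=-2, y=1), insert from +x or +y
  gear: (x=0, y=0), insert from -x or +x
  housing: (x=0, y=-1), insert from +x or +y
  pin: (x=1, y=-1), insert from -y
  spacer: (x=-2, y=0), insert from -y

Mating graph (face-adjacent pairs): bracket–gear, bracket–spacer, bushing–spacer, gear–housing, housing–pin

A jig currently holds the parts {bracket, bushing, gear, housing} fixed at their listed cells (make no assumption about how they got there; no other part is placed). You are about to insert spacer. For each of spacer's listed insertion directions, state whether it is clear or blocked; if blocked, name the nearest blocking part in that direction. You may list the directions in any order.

-y: clear

-y: ray from spacer(-2, 0) has no placed part ⇒ clear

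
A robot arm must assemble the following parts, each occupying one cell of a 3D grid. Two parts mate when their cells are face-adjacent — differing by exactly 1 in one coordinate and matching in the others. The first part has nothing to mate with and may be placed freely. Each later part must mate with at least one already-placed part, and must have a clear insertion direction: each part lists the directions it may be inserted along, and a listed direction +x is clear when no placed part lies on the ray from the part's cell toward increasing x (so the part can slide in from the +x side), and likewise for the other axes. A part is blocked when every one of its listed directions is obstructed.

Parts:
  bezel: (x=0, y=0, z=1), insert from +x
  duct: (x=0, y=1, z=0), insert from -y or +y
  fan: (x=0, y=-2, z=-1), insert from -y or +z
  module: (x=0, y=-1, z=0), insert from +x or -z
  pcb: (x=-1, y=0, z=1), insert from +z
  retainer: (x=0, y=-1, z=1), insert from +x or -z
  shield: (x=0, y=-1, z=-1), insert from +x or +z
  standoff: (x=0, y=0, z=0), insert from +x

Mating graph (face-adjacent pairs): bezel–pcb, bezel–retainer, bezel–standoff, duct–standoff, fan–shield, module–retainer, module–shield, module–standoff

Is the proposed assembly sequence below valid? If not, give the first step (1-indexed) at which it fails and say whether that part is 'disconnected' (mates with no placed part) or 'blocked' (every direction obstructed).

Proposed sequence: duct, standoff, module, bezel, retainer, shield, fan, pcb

1. duct@(0, 1, 0) [-y clear] — {duct}
2. standoff@(0, 0, 0) [+x clear] — {duct, standoff}
3. module@(0, -1, 0) [+x clear] — {duct, module, standoff}
4. bezel@(0, 0, 1) [+x clear] — {bezel, duct, module, standoff}
5. retainer@(0, -1, 1) [+x clear] — {bezel, duct, module, retainer, standoff}
6. shield@(0, -1, -1) [+x clear] — {bezel, duct, module, retainer, shield, standoff}
7. fan@(0, -2, -1) [-y clear] — {bezel, duct, fan, module, retainer, shield, standoff}
8. pcb@(-1, 0, 1) [+z clear] — {bezel, duct, fan, module, pcb, retainer, shield, standoff}

Valid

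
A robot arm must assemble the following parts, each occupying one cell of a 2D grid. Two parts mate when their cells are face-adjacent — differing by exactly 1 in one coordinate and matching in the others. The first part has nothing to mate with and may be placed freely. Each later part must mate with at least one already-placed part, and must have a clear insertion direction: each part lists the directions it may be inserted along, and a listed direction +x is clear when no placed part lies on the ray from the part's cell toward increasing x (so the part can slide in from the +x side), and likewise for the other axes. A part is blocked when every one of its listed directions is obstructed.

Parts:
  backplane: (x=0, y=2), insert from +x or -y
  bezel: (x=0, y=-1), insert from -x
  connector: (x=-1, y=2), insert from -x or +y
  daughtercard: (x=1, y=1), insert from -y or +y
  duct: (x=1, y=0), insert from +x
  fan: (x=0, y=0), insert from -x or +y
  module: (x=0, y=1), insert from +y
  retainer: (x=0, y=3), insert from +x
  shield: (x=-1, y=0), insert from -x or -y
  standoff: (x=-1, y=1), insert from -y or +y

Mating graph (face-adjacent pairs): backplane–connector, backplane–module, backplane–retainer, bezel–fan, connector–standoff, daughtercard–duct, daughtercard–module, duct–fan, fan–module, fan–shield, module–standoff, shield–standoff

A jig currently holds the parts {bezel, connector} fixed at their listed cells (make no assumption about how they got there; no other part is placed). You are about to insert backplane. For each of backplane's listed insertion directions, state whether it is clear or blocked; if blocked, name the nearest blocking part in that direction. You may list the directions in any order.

+x: ray from backplane(0, 2) has no placed part ⇒ clear
-y: nearest on ray is bezel@(0, -1) ⇒ blocked

+x: clear; -y: blocked by bezel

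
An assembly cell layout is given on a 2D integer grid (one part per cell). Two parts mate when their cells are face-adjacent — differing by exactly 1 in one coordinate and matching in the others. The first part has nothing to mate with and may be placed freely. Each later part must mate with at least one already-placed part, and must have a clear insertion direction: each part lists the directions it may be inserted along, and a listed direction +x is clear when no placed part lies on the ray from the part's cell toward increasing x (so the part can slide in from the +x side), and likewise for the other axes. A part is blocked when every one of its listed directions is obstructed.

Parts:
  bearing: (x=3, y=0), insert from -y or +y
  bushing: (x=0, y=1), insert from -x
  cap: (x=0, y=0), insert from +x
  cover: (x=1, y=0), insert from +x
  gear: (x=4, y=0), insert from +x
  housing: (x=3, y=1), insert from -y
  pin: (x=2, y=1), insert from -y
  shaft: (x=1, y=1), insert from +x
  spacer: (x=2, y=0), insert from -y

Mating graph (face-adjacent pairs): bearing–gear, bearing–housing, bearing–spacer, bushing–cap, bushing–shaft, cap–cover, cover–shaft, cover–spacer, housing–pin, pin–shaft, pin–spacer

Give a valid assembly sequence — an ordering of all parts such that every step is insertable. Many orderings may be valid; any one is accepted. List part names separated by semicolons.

bushing; cap; cover; shaft; pin; spacer; housing; bearing; gear

1. bushing@(0, 1) [-x clear] — {bushing}
2. cap@(0, 0) [+x clear] — {bushing, cap}
3. cover@(1, 0) [+x clear] — {bushing, cap, cover}
4. shaft@(1, 1) [+x clear] — {bushing, cap, cover, shaft}
5. pin@(2, 1) [-y clear] — {bushing, cap, cover, pin, shaft}
6. spacer@(2, 0) [-y clear] — {bushing, cap, cover, pin, shaft, spacer}
7. housing@(3, 1) [-y clear] — {bushing, cap, cover, housing, pin, shaft, spacer}
8. bearing@(3, 0) [-y clear] — {bearing, bushing, cap, cover, housing, pin, shaft, spacer}
9. gear@(4, 0) [+x clear] — {bearing, bushing, cap, cover, gear, housing, pin, shaft, spacer}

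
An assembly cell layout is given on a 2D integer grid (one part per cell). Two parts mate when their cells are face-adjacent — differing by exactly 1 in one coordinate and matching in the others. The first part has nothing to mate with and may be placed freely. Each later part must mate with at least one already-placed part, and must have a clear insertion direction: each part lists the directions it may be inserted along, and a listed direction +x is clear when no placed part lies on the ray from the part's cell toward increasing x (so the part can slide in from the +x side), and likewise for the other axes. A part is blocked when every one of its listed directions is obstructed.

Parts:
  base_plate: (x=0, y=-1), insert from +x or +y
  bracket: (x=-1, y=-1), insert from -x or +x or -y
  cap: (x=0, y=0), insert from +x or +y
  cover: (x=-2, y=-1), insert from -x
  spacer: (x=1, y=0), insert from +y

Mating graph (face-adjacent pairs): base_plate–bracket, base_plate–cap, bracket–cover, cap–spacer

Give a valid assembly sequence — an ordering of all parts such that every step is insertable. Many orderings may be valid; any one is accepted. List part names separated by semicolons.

bracket; cover; base_plate; cap; spacer

1. bracket@(-1, -1) [-x clear] — {bracket}
2. cover@(-2, -1) [-x clear] — {bracket, cover}
3. base_plate@(0, -1) [+x clear] — {base_plate, bracket, cover}
4. cap@(0, 0) [+x clear] — {base_plate, bracket, cap, cover}
5. spacer@(1, 0) [+y clear] — {base_plate, bracket, cap, cover, spacer}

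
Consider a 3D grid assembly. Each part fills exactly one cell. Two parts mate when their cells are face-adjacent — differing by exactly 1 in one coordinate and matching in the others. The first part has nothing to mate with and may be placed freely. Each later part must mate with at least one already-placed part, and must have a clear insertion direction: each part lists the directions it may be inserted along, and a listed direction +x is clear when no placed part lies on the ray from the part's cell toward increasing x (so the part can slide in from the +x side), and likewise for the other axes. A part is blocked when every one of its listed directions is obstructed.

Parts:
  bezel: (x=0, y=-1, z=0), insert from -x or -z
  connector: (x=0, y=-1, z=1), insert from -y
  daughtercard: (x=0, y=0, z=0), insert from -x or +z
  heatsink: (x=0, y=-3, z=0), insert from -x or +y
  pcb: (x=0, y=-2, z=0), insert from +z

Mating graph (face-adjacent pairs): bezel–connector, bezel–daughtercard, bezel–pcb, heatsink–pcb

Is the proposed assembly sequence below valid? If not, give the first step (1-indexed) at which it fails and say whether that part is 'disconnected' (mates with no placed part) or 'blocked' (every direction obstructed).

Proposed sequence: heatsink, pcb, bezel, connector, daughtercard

Valid

1. heatsink@(0, -3, 0) [-x clear] — {heatsink}
2. pcb@(0, -2, 0) [+z clear] — {heatsink, pcb}
3. bezel@(0, -1, 0) [-x clear] — {bezel, heatsink, pcb}
4. connector@(0, -1, 1) [-y clear] — {bezel, connector, heatsink, pcb}
5. daughtercard@(0, 0, 0) [-x clear] — {bezel, connector, daughtercard, heatsink, pcb}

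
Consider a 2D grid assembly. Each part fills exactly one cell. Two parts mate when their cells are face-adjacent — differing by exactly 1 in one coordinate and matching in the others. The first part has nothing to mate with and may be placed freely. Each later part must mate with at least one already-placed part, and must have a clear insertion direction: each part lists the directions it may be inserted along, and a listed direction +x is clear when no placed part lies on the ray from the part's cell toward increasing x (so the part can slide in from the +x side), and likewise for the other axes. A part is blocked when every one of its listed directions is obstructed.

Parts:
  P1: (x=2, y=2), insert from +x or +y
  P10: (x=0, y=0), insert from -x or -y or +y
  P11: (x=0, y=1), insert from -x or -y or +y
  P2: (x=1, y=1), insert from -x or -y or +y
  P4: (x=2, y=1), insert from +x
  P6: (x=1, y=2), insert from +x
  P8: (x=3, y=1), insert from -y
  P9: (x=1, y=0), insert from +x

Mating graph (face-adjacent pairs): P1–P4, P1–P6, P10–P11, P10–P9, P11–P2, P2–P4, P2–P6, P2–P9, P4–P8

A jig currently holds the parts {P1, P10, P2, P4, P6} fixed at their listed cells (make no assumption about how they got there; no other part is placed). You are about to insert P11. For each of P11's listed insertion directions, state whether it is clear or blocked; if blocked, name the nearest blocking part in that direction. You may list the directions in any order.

+y: clear; -x: clear; -y: blocked by P10

-x: ray from P11(0, 1) has no placed part ⇒ clear
-y: nearest on ray is P10@(0, 0) ⇒ blocked
+y: ray from P11(0, 1) has no placed part ⇒ clear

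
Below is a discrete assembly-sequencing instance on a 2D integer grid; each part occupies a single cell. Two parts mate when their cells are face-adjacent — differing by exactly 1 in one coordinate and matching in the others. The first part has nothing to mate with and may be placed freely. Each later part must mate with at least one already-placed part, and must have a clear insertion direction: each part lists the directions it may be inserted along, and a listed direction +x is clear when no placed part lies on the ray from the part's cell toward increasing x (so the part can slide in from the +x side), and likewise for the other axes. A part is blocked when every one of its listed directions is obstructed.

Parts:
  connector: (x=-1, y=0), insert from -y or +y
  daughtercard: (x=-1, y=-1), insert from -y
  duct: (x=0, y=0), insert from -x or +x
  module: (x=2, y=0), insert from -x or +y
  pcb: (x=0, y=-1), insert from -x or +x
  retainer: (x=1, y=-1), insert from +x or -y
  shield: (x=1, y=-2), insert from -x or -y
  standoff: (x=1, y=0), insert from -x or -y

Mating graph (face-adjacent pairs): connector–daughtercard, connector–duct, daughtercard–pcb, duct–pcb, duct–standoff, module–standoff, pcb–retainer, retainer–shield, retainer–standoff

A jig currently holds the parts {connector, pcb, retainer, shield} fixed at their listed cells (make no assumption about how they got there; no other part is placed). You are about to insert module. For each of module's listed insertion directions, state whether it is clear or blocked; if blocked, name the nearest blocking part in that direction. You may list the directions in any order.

+y: clear; -x: blocked by connector

-x: nearest on ray is connector@(-1, 0) ⇒ blocked
+y: ray from module(2, 0) has no placed part ⇒ clear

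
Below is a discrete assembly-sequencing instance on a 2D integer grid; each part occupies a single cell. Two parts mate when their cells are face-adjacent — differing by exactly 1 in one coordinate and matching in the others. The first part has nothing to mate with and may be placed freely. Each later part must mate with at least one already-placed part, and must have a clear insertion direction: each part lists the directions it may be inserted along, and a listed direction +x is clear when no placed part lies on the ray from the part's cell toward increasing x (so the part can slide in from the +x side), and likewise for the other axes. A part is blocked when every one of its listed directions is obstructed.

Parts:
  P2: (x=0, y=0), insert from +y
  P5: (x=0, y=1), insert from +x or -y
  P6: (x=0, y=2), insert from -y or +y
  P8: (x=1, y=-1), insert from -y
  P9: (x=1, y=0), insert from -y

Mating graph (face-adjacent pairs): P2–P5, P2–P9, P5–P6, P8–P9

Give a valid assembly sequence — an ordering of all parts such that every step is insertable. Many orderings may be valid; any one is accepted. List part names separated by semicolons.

1. P2@(0, 0) [+y clear] — {P2}
2. P9@(1, 0) [-y clear] — {P2, P9}
3. P8@(1, -1) [-y clear] — {P2, P8, P9}
4. P5@(0, 1) [+x clear] — {P2, P5, P8, P9}
5. P6@(0, 2) [+y clear] — {P2, P5, P6, P8, P9}

P2; P9; P8; P5; P6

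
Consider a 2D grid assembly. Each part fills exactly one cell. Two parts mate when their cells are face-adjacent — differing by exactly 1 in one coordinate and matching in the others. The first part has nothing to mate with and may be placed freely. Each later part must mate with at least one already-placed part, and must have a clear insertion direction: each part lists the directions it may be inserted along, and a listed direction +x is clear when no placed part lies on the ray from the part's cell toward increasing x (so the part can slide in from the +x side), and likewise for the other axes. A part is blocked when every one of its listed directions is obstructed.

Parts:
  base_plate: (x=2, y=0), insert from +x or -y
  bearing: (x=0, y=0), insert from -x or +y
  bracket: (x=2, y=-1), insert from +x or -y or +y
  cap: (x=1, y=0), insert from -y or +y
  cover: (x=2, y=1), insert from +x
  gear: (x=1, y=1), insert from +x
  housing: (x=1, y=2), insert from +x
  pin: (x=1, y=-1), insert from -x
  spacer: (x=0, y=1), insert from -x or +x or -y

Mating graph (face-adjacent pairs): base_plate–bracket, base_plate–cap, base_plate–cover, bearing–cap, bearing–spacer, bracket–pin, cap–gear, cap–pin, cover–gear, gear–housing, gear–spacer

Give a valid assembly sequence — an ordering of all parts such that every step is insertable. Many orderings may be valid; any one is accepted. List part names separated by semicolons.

1. housing@(1, 2) [+x clear] — {housing}
2. gear@(1, 1) [+x clear] — {gear, housing}
3. cover@(2, 1) [+x clear] — {cover, gear, housing}
4. base_plate@(2, 0) [+x clear] — {base_plate, cover, gear, housing}
5. bracket@(2, -1) [+x clear] — {base_plate, bracket, cover, gear, housing}
6. spacer@(0, 1) [-x clear] — {base_plate, bracket, cover, gear, housing, spacer}
7. bearing@(0, 0) [-x clear] — {base_plate, bearing, bracket, cover, gear, housing, spacer}
8. cap@(1, 0) [-y clear] — {base_plate, bearing, bracket, cap, cover, gear, housing, spacer}
9. pin@(1, -1) [-x clear] — {base_plate, bearing, bracket, cap, cover, gear, housing, pin, spacer}

housing; gear; cover; base_plate; bracket; spacer; bearing; cap; pin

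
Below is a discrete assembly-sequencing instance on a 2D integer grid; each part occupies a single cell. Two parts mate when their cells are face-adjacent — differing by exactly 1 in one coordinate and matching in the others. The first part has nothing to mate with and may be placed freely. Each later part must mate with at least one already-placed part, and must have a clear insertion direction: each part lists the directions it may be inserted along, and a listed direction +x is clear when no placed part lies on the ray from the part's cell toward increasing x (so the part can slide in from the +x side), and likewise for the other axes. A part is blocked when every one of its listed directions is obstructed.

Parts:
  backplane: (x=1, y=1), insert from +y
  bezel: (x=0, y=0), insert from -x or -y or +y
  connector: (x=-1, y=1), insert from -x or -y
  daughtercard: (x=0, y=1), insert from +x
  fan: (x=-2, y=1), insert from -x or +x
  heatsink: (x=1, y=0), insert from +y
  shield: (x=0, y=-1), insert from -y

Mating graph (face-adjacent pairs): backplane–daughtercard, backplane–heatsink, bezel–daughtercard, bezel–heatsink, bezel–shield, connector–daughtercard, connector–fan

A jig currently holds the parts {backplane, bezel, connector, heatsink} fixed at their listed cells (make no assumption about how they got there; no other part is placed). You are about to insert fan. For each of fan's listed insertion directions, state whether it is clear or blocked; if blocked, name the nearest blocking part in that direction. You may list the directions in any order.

-x: ray from fan(-2, 1) has no placed part ⇒ clear
+x: nearest on ray is connector@(-1, 1) ⇒ blocked

+x: blocked by connector; -x: clear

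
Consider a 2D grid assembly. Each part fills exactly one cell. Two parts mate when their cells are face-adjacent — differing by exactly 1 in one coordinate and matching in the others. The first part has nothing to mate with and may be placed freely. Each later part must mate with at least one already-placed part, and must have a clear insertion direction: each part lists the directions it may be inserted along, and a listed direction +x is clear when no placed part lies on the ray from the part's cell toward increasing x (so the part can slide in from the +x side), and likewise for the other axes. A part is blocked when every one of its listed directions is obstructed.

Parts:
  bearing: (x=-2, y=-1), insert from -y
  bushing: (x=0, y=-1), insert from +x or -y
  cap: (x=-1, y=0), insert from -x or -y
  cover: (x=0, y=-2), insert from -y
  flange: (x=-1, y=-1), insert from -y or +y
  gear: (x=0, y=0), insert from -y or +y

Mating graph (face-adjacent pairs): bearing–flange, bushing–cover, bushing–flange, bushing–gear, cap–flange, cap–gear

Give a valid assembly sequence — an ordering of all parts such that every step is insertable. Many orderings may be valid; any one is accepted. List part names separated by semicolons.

cap; flange; bearing; bushing; gear; cover

1. cap@(-1, 0) [-x clear] — {cap}
2. flange@(-1, -1) [-y clear] — {cap, flange}
3. bearing@(-2, -1) [-y clear] — {bearing, cap, flange}
4. bushing@(0, -1) [+x clear] — {bearing, bushing, cap, flange}
5. gear@(0, 0) [+y clear] — {bearing, bushing, cap, flange, gear}
6. cover@(0, -2) [-y clear] — {bearing, bushing, cap, cover, flange, gear}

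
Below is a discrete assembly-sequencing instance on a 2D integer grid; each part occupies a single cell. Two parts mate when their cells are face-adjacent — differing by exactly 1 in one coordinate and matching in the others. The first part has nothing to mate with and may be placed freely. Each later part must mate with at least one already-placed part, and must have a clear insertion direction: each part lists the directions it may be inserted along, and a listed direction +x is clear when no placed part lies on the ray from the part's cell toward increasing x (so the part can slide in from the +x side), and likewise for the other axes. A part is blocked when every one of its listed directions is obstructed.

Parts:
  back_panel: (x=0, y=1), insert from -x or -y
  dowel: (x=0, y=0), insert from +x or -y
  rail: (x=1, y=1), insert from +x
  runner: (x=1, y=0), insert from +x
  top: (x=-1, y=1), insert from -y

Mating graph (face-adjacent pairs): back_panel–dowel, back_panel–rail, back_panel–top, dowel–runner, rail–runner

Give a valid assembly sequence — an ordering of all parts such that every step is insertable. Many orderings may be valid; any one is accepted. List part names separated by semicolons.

rail; runner; dowel; back_panel; top

1. rail@(1, 1) [+x clear] — {rail}
2. runner@(1, 0) [+x clear] — {rail, runner}
3. dowel@(0, 0) [-y clear] — {dowel, rail, runner}
4. back_panel@(0, 1) [-x clear] — {back_panel, dowel, rail, runner}
5. top@(-1, 1) [-y clear] — {back_panel, dowel, rail, runner, top}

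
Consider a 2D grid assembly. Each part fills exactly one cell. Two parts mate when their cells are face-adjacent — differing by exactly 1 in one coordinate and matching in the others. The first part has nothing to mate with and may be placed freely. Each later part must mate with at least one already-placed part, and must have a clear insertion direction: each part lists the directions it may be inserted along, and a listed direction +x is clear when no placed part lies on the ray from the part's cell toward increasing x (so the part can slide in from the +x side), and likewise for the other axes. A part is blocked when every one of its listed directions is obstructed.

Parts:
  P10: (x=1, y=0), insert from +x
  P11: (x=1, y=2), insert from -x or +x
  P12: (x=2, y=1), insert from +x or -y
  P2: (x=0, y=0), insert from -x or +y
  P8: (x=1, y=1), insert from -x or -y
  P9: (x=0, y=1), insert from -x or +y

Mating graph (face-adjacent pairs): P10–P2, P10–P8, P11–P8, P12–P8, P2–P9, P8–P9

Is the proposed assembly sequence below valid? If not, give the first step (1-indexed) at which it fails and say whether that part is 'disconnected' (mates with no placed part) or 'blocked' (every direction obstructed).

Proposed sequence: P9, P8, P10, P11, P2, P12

1. P9@(0, 1) [-x clear] — {P9}
2. P8@(1, 1) [-y clear] — {P8, P9}
3. P10@(1, 0) [+x clear] — {P10, P8, P9}
4. P11@(1, 2) [-x clear] — {P10, P11, P8, P9}
5. P2@(0, 0) [-x clear] — {P10, P11, P2, P8, P9}
6. P12@(2, 1) [+x clear] — {P10, P11, P12, P2, P8, P9}

Valid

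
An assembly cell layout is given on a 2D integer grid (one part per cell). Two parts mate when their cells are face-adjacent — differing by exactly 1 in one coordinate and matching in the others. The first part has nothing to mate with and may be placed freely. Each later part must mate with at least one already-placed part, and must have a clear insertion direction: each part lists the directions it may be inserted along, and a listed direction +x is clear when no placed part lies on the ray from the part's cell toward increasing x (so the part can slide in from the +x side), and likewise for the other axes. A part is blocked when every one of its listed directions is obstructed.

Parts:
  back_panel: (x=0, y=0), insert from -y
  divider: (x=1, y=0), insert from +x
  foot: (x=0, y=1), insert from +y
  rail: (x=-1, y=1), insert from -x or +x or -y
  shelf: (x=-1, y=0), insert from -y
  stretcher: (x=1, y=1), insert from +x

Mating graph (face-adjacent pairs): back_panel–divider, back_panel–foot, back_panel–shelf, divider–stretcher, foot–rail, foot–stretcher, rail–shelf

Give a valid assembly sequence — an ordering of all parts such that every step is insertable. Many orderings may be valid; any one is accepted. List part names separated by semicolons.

back_panel; shelf; divider; stretcher; foot; rail

1. back_panel@(0, 0) [-y clear] — {back_panel}
2. shelf@(-1, 0) [-y clear] — {back_panel, shelf}
3. divider@(1, 0) [+x clear] — {back_panel, divider, shelf}
4. stretcher@(1, 1) [+x clear] — {back_panel, divider, shelf, stretcher}
5. foot@(0, 1) [+y clear] — {back_panel, divider, foot, shelf, stretcher}
6. rail@(-1, 1) [-x clear] — {back_panel, divider, foot, rail, shelf, stretcher}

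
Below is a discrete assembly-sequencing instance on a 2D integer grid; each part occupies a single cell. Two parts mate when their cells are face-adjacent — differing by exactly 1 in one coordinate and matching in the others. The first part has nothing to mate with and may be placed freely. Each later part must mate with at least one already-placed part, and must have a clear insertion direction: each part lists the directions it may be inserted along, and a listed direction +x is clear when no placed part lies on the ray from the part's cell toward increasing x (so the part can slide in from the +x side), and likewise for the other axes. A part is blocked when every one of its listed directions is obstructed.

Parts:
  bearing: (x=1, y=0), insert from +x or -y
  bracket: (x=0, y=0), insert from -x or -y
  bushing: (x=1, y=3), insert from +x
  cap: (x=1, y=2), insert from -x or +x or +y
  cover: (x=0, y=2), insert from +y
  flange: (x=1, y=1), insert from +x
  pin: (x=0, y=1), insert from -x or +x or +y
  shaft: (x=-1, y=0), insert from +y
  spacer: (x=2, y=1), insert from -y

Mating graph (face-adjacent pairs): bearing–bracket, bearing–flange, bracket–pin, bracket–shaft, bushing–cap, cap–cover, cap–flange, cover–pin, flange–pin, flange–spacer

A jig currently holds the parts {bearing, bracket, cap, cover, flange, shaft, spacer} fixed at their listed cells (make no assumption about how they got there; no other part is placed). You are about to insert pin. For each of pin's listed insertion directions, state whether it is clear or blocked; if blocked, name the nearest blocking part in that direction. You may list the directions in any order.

+x: blocked by flange; +y: blocked by cover; -x: clear

-x: ray from pin(0, 1) has no placed part ⇒ clear
+x: nearest on ray is flange@(1, 1) ⇒ blocked
+y: nearest on ray is cover@(0, 2) ⇒ blocked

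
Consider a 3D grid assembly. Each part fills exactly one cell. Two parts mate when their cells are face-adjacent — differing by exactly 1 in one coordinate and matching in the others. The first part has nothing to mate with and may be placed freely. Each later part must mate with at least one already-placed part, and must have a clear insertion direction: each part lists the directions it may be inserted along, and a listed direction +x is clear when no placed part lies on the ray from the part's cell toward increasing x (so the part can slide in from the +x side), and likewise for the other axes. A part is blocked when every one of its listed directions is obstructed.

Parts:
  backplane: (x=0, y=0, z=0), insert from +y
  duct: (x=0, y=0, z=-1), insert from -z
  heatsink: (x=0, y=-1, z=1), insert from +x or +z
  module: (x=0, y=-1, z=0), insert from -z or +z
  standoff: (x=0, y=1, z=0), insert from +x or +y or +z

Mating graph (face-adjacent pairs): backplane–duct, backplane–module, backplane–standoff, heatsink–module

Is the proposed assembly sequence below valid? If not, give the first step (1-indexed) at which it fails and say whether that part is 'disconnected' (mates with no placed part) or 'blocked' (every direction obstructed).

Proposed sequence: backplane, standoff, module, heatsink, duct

1. backplane@(0, 0, 0) [+y clear] — {backplane}
2. standoff@(0, 1, 0) [+x clear] — {backplane, standoff}
3. module@(0, -1, 0) [-z clear] — {backplane, module, standoff}
4. heatsink@(0, -1, 1) [+x clear] — {backplane, heatsink, module, standoff}
5. duct@(0, 0, -1) [-z clear] — {backplane, duct, heatsink, module, standoff}

Valid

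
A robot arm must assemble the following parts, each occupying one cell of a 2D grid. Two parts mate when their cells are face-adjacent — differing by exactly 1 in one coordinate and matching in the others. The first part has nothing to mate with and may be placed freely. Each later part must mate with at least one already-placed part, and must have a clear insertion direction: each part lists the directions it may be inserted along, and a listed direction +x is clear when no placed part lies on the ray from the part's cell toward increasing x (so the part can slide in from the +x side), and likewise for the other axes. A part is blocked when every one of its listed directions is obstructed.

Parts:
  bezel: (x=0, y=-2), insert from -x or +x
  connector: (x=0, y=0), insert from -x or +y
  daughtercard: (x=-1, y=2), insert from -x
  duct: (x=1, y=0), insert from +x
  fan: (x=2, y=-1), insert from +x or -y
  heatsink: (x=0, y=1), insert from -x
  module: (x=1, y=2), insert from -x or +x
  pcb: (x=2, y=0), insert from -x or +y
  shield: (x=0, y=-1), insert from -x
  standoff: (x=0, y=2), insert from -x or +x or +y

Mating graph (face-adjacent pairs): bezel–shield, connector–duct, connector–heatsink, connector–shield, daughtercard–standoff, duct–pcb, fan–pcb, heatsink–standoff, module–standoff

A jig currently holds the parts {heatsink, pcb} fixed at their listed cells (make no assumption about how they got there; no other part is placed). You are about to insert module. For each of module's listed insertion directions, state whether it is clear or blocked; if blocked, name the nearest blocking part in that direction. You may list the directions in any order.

+x: clear; -x: clear

-x: ray from module(1, 2) has no placed part ⇒ clear
+x: ray from module(1, 2) has no placed part ⇒ clear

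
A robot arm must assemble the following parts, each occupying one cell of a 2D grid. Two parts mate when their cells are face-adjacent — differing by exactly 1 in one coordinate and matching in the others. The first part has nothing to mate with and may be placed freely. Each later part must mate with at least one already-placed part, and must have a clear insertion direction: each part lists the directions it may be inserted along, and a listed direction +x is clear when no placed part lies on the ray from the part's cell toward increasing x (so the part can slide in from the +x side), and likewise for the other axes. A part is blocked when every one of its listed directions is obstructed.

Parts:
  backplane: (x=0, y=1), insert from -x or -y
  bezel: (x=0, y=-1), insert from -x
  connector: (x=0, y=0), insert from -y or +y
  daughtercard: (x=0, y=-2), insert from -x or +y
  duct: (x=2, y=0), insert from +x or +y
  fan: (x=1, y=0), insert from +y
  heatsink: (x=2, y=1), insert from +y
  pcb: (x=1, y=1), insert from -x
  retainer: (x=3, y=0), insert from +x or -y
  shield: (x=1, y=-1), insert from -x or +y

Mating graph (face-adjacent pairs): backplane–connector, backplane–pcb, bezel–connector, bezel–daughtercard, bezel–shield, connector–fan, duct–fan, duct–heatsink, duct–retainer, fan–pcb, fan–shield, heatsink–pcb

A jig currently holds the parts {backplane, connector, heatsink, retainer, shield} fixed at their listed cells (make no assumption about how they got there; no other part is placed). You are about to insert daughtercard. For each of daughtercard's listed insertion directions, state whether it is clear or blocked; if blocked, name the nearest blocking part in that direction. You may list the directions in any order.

+y: blocked by connector; -x: clear

-x: ray from daughtercard(0, -2) has no placed part ⇒ clear
+y: nearest on ray is connector@(0, 0) ⇒ blocked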